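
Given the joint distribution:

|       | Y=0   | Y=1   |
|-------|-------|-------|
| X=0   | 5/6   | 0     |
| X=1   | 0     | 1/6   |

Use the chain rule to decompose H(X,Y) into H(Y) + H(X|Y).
By the chain rule: H(X,Y) = H(Y) + H(X|Y)

Marginal P(Y) (column sums):
  P(Y=0) = 5/6 + 0 = 5/6
  P(Y=1) = 0 + 1/6 = 1/6
H(Y) = -[(5/6)·log₂(5/6) + (1/6)·log₂(1/6)]
  = 0.2192 + 0.4308
  = 0.6500 bits
H(X|Y) = -Σ P(X,Y)·log₂ P(X|Y), where P(X|Y) = P(X,Y) / P(Y)
  (cells with P(X,Y) = 0 contribute 0)
  (X=0,Y=0): P(X|Y) = (5/6)/(5/6) = 1;  -(5/6)·log₂(1) = 0.0000
  (X=1,Y=1): P(X|Y) = (1/6)/(1/6) = 1;  -(1/6)·log₂(1) = 0.0000
H(X|Y) = 0.0000 + 0.0000
  = 0.0000 bits

H(X,Y) = H(Y) + H(X|Y) = 0.6500 + 0.0000 = 0.6500 bits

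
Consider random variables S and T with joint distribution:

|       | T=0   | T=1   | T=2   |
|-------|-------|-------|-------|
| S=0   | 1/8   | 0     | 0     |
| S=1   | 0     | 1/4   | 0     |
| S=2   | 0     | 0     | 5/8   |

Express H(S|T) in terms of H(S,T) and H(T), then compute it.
H(S|T) = H(S,T) - H(T)

Marginal P(T) (column sums):
  P(T=0) = 1/8 + 0 + 0 = 1/8
  P(T=1) = 0 + 1/4 + 0 = 1/4
  P(T=2) = 0 + 0 + 5/8 = 5/8

H(S,T) = -[(1/8)·log₂(1/8) + (1/4)·log₂(1/4) + (5/8)·log₂(5/8)]
  = 0.3750 + 0.5000 + 0.4238
  = 1.2988 bits
H(T) = -[(1/8)·log₂(1/8) + (1/4)·log₂(1/4) + (5/8)·log₂(5/8)]
  = 0.3750 + 0.5000 + 0.4238
  = 1.2988 bits

H(S|T) = 1.2988 - 1.2988 = 0.0000 bits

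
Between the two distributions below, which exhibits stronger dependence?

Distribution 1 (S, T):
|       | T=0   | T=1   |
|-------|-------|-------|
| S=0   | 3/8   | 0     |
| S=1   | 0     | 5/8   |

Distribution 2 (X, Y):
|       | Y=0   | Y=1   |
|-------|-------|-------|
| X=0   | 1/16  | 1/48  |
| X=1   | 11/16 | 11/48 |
Distribution 1 (S, T):
Marginal P(S) (row sums):
  P(S=0) = 3/8 + 0 = 3/8
  P(S=1) = 0 + 5/8 = 5/8
Marginal P(T) (column sums):
  P(T=0) = 3/8 + 0 = 3/8
  P(T=1) = 0 + 5/8 = 5/8

H(S) = -[(3/8)·log₂(3/8) + (5/8)·log₂(5/8)]
  = 0.5306 + 0.4238
  = 0.9544 bits
H(T) = -[(3/8)·log₂(3/8) + (5/8)·log₂(5/8)]
  = 0.5306 + 0.4238
  = 0.9544 bits
H(S,T) = -[(3/8)·log₂(3/8) + (5/8)·log₂(5/8)]
  = 0.5306 + 0.4238
  = 0.9544 bits

I(S;T) = H(S) + H(T) - H(S,T)
  = 0.9544 + 0.9544 - 0.9544
  = 0.9544 bits

Distribution 2 (X, Y):
Marginal P(X) (row sums):
  P(X=0) = 1/16 + 1/48 = 1/12
  P(X=1) = 11/16 + 11/48 = 11/12
Marginal P(Y) (column sums):
  P(Y=0) = 1/16 + 11/16 = 3/4
  P(Y=1) = 1/48 + 11/48 = 1/4

H(X) = -[(1/12)·log₂(1/12) + (11/12)·log₂(11/12)]
  = 0.2987 + 0.1151
  = 0.4138 bits
H(Y) = -[(3/4)·log₂(3/4) + (1/4)·log₂(1/4)]
  = 0.3113 + 0.5000
  = 0.8113 bits
H(X,Y) = -[(1/16)·log₂(1/16) + (1/48)·log₂(1/48) + (11/16)·log₂(11/16) + (11/48)·log₂(11/48)]
  = 0.2500 + 0.1164 + 0.3716 + 0.4871
  = 1.2251 bits

I(X;Y) = H(X) + H(Y) - H(X,Y)
  = 0.4138 + 0.8113 - 1.2251
  = 0.0000 bits

I(S;T) = 0.9544 bits > I(X;Y) = 0.0000 bits, so (S, T) has the higher mutual information (stronger dependence).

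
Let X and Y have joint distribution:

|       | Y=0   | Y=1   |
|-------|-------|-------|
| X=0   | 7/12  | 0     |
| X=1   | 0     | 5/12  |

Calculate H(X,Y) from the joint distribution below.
H(X,Y) = -Σ P(X,Y) log₂ P(X,Y), summed over the non-zero cells:
H(X,Y) = -[(7/12)·log₂(7/12) + (5/12)·log₂(5/12)]
  = 0.4536 + 0.5263
  = 0.9799 bits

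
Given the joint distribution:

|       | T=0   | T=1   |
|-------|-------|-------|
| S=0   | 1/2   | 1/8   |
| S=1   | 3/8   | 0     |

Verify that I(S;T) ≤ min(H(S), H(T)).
Marginal P(S) (row sums):
  P(S=0) = 1/2 + 1/8 = 5/8
  P(S=1) = 3/8 + 0 = 3/8
Marginal P(T) (column sums):
  P(T=0) = 1/2 + 3/8 = 7/8
  P(T=1) = 1/8 + 0 = 1/8

H(S) = -[(5/8)·log₂(5/8) + (3/8)·log₂(3/8)]
  = 0.4238 + 0.5306
  = 0.9544 bits
H(T) = -[(7/8)·log₂(7/8) + (1/8)·log₂(1/8)]
  = 0.1686 + 0.3750
  = 0.5436 bits
H(S,T) = -[(1/2)·log₂(1/2) + (1/8)·log₂(1/8) + (3/8)·log₂(3/8)]
  = 0.5000 + 0.3750 + 0.5306
  = 1.4056 bits

I(S;T) = H(S) + H(T) - H(S,T)
  = 0.9544 + 0.5436 - 1.4056
  = 0.0924 bits

min(H(S), H(T)) = min(0.9544, 0.5436) = 0.5436 bits
Since 0.0924 ≤ 0.5436, the bound is satisfied ✓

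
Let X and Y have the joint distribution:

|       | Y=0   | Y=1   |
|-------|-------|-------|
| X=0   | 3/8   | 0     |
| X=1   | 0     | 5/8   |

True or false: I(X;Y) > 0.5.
Marginal P(X) (row sums):
  P(X=0) = 3/8 + 0 = 3/8
  P(X=1) = 0 + 5/8 = 5/8
Marginal P(Y) (column sums):
  P(Y=0) = 3/8 + 0 = 3/8
  P(Y=1) = 0 + 5/8 = 5/8

H(X) = -[(3/8)·log₂(3/8) + (5/8)·log₂(5/8)]
  = 0.5306 + 0.4238
  = 0.9544 bits
H(Y) = -[(3/8)·log₂(3/8) + (5/8)·log₂(5/8)]
  = 0.5306 + 0.4238
  = 0.9544 bits
H(X,Y) = -[(3/8)·log₂(3/8) + (5/8)·log₂(5/8)]
  = 0.5306 + 0.4238
  = 0.9544 bits

I(X;Y) = H(X) + H(Y) - H(X,Y)
  = 0.9544 + 0.9544 - 0.9544
  = 0.9544 bits

True. I(X;Y) = 0.9544 bits, which is > 0.5 bits.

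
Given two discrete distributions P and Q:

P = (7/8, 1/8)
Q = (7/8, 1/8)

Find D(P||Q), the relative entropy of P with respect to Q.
D(P||Q) = Σ P(i) log₂(P(i)/Q(i))
  i=0: (7/8) × log₂((7/8)/(7/8)) = (7/8) × log₂(1) = 0.0000
  i=1: (1/8) × log₂((1/8)/(1/8)) = (1/8) × log₂(1) = 0.0000
D(P||Q) = 0.0000 + 0.0000
  = 0.0000 bits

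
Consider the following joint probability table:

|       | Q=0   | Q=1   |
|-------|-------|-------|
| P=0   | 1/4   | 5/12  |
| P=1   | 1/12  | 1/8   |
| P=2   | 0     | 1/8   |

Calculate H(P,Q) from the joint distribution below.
H(P,Q) = -Σ P(P,Q) log₂ P(P,Q), summed over the non-zero cells:
H(P,Q) = -[(1/4)·log₂(1/4) + (5/12)·log₂(5/12) + (1/12)·log₂(1/12) + (1/8)·log₂(1/8) + (1/8)·log₂(1/8)]
  = 0.5000 + 0.5263 + 0.2987 + 0.3750 + 0.3750
  = 2.0750 bits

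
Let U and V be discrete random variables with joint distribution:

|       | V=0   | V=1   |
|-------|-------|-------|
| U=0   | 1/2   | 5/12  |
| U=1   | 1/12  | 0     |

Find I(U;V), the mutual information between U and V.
Marginal P(U) (row sums):
  P(U=0) = 1/2 + 5/12 = 11/12
  P(U=1) = 1/12 + 0 = 1/12
Marginal P(V) (column sums):
  P(V=0) = 1/2 + 1/12 = 7/12
  P(V=1) = 5/12 + 0 = 5/12

H(U) = -[(11/12)·log₂(11/12) + (1/12)·log₂(1/12)]
  = 0.1151 + 0.2987
  = 0.4138 bits
H(V) = -[(7/12)·log₂(7/12) + (5/12)·log₂(5/12)]
  = 0.4536 + 0.5263
  = 0.9799 bits
H(U,V) = -[(1/2)·log₂(1/2) + (5/12)·log₂(5/12) + (1/12)·log₂(1/12)]
  = 0.5000 + 0.5263 + 0.2987
  = 1.3250 bits

I(U;V) = H(U) + H(V) - H(U,V)
  = 0.4138 + 0.9799 - 1.3250
  = 0.0687 bits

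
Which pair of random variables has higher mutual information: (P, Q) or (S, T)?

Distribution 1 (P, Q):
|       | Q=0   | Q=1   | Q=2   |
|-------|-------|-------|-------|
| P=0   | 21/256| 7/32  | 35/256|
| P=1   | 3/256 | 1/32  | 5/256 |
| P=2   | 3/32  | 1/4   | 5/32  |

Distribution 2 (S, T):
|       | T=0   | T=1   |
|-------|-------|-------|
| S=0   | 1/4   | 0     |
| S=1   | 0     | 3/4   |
Distribution 1 (P, Q):
Marginal P(P) (row sums):
  P(P=0) = 21/256 + 7/32 + 35/256 = 7/16
  P(P=1) = 3/256 + 1/32 + 5/256 = 1/16
  P(P=2) = 3/32 + 1/4 + 5/32 = 1/2
Marginal P(Q) (column sums):
  P(Q=0) = 21/256 + 3/256 + 3/32 = 3/16
  P(Q=1) = 7/32 + 1/32 + 1/4 = 1/2
  P(Q=2) = 35/256 + 5/256 + 5/32 = 5/16

H(P) = -[(7/16)·log₂(7/16) + (1/16)·log₂(1/16) + (1/2)·log₂(1/2)]
  = 0.5218 + 0.2500 + 0.5000
  = 1.2718 bits
H(Q) = -[(3/16)·log₂(3/16) + (1/2)·log₂(1/2) + (5/16)·log₂(5/16)]
  = 0.4528 + 0.5000 + 0.5244
  = 1.4772 bits
H(P,Q) = -[(21/256)·log₂(21/256) + (7/32)·log₂(7/32) + (35/256)·log₂(35/256) + (3/256)·log₂(3/256) + (1/32)·log₂(1/32) + (5/256)·log₂(5/256) + (3/32)·log₂(3/32) + (1/4)·log₂(1/4) + (5/32)·log₂(5/32)]
  = 0.2959 + 0.4796 + 0.3925 + 0.0752 + 0.1563 + 0.1109 + 0.3202 + 0.5000 + 0.4184
  = 2.7490 bits

I(P;Q) = H(P) + H(Q) - H(P,Q)
  = 1.2718 + 1.4772 - 2.7490
  = 0.0000 bits

Distribution 2 (S, T):
Marginal P(S) (row sums):
  P(S=0) = 1/4 + 0 = 1/4
  P(S=1) = 0 + 3/4 = 3/4
Marginal P(T) (column sums):
  P(T=0) = 1/4 + 0 = 1/4
  P(T=1) = 0 + 3/4 = 3/4

H(S) = -[(1/4)·log₂(1/4) + (3/4)·log₂(3/4)]
  = 0.5000 + 0.3113
  = 0.8113 bits
H(T) = -[(1/4)·log₂(1/4) + (3/4)·log₂(3/4)]
  = 0.5000 + 0.3113
  = 0.8113 bits
H(S,T) = -[(1/4)·log₂(1/4) + (3/4)·log₂(3/4)]
  = 0.5000 + 0.3113
  = 0.8113 bits

I(S;T) = H(S) + H(T) - H(S,T)
  = 0.8113 + 0.8113 - 0.8113
  = 0.8113 bits

I(S;T) = 0.8113 bits > I(P;Q) = 0.0000 bits, so (S, T) has the higher mutual information (stronger dependence).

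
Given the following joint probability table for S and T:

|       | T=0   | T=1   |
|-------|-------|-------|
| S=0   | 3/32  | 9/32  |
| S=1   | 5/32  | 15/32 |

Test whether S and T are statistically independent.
Marginal P(S) (row sums):
  P(S=0) = 3/32 + 9/32 = 3/8
  P(S=1) = 5/32 + 15/32 = 5/8
Marginal P(T) (column sums):
  P(T=0) = 3/32 + 5/32 = 1/4
  P(T=1) = 9/32 + 15/32 = 3/4

S and T are independent iff P(S=i,T=j) = P(S=i)·P(T=j) for every cell.
  P(S=0)·P(T=0) = 3/8 × 1/4 = 3/32 = P(S=0,T=0) ✓
  P(S=0)·P(T=1) = 3/8 × 3/4 = 9/32 = P(S=0,T=1) ✓
  P(S=1)·P(T=0) = 5/8 × 1/4 = 5/32 = P(S=1,T=0) ✓
  P(S=1)·P(T=1) = 5/8 × 3/4 = 15/32 = P(S=1,T=1) ✓

Yes, S and T are independent: every cell factors, so I(S;T) = 0 bits.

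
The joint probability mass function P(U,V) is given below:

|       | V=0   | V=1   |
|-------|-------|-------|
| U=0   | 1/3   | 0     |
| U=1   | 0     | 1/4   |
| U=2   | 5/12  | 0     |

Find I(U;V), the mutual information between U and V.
Marginal P(U) (row sums):
  P(U=0) = 1/3 + 0 = 1/3
  P(U=1) = 0 + 1/4 = 1/4
  P(U=2) = 5/12 + 0 = 5/12
Marginal P(V) (column sums):
  P(V=0) = 1/3 + 0 + 5/12 = 3/4
  P(V=1) = 0 + 1/4 + 0 = 1/4

H(U) = -[(1/3)·log₂(1/3) + (1/4)·log₂(1/4) + (5/12)·log₂(5/12)]
  = 0.5283 + 0.5000 + 0.5263
  = 1.5546 bits
H(V) = -[(3/4)·log₂(3/4) + (1/4)·log₂(1/4)]
  = 0.3113 + 0.5000
  = 0.8113 bits
H(U,V) = -[(1/3)·log₂(1/3) + (1/4)·log₂(1/4) + (5/12)·log₂(5/12)]
  = 0.5283 + 0.5000 + 0.5263
  = 1.5546 bits

I(U;V) = H(U) + H(V) - H(U,V)
  = 1.5546 + 0.8113 - 1.5546
  = 0.8113 bits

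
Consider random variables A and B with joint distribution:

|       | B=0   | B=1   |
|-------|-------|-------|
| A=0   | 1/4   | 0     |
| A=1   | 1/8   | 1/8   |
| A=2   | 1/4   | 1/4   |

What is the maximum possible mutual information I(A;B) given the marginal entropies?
The upper bound on mutual information is I(A;B) ≤ min(H(A), H(B)).

Marginal P(A) (row sums):
  P(A=0) = 1/4 + 0 = 1/4
  P(A=1) = 1/8 + 1/8 = 1/4
  P(A=2) = 1/4 + 1/4 = 1/2
Marginal P(B) (column sums):
  P(B=0) = 1/4 + 1/8 + 1/4 = 5/8
  P(B=1) = 0 + 1/8 + 1/4 = 3/8

H(A) = -[(1/4)·log₂(1/4) + (1/4)·log₂(1/4) + (1/2)·log₂(1/2)]
  = 0.5000 + 0.5000 + 0.5000
  = 1.5000 bits
H(B) = -[(5/8)·log₂(5/8) + (3/8)·log₂(3/8)]
  = 0.4238 + 0.5306
  = 0.9544 bits

Maximum possible I(A;B) = min(1.5000, 0.9544) = 0.9544 bits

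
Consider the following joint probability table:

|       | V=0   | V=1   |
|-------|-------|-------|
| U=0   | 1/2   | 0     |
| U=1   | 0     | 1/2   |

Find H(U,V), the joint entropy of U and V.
H(U,V) = -Σ P(U,V) log₂ P(U,V), summed over the non-zero cells:
H(U,V) = -[(1/2)·log₂(1/2) + (1/2)·log₂(1/2)]
  = 0.5000 + 0.5000
  = 1.0000 bits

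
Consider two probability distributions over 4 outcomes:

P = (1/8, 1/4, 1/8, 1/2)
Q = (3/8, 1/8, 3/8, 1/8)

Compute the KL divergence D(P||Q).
D(P||Q) = Σ P(i) log₂(P(i)/Q(i))
  i=0: (1/8) × log₂((1/8)/(3/8)) = (1/8) × log₂(1/3) = -0.1981
  i=1: (1/4) × log₂((1/4)/(1/8)) = (1/4) × log₂(2) = 0.2500
  i=2: (1/8) × log₂((1/8)/(3/8)) = (1/8) × log₂(1/3) = -0.1981
  i=3: (1/2) × log₂((1/2)/(1/8)) = (1/2) × log₂(4) = 1.0000
D(P||Q) = -0.1981 + 0.2500 - 0.1981 + 1.0000
  = 0.8538 bits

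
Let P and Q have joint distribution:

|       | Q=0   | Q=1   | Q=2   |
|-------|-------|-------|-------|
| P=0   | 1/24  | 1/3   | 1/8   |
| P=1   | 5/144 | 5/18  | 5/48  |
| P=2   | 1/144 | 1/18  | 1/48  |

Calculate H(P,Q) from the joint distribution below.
H(P,Q) = -Σ P(P,Q) log₂ P(P,Q), summed over the non-zero cells:
H(P,Q) = -[(1/24)·log₂(1/24) + (1/3)·log₂(1/3) + (1/8)·log₂(1/8) + (5/144)·log₂(5/144) + (5/18)·log₂(5/18) + (5/48)·log₂(5/48) + (1/144)·log₂(1/144) + (1/18)·log₂(1/18) + (1/48)·log₂(1/48)]
  = 0.1910 + 0.5283 + 0.3750 + 0.1683 + 0.5133 + 0.3399 + 0.0498 + 0.2317 + 0.1164
  = 2.5137 bits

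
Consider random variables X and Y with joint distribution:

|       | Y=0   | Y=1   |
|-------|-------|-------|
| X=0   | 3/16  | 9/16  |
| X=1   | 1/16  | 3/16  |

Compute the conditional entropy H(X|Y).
Marginal P(Y) (column sums):
  P(Y=0) = 3/16 + 1/16 = 1/4
  P(Y=1) = 9/16 + 3/16 = 3/4

H(X|Y) = -Σ P(X,Y)·log₂ P(X|Y), where P(X|Y) = P(X,Y) / P(Y)
  (X=0,Y=0): P(X|Y) = (3/16)/(1/4) = 3/4;  -(3/16)·log₂(3/4) = 0.0778
  (X=0,Y=1): P(X|Y) = (9/16)/(3/4) = 3/4;  -(9/16)·log₂(3/4) = 0.2335
  (X=1,Y=0): P(X|Y) = (1/16)/(1/4) = 1/4;  -(1/16)·log₂(1/4) = 0.1250
  (X=1,Y=1): P(X|Y) = (3/16)/(3/4) = 1/4;  -(3/16)·log₂(1/4) = 0.3750
H(X|Y) = 0.0778 + 0.2335 + 0.1250 + 0.3750
  = 0.8113 bits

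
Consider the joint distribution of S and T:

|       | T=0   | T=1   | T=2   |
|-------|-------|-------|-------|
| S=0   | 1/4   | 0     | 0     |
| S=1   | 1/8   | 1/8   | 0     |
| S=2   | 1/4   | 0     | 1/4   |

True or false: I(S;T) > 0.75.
Marginal P(S) (row sums):
  P(S=0) = 1/4 + 0 + 0 = 1/4
  P(S=1) = 1/8 + 1/8 + 0 = 1/4
  P(S=2) = 1/4 + 0 + 1/4 = 1/2
Marginal P(T) (column sums):
  P(T=0) = 1/4 + 1/8 + 1/4 = 5/8
  P(T=1) = 0 + 1/8 + 0 = 1/8
  P(T=2) = 0 + 0 + 1/4 = 1/4

H(S) = -[(1/4)·log₂(1/4) + (1/4)·log₂(1/4) + (1/2)·log₂(1/2)]
  = 0.5000 + 0.5000 + 0.5000
  = 1.5000 bits
H(T) = -[(5/8)·log₂(5/8) + (1/8)·log₂(1/8) + (1/4)·log₂(1/4)]
  = 0.4238 + 0.3750 + 0.5000
  = 1.2988 bits
H(S,T) = -[(1/4)·log₂(1/4) + (1/8)·log₂(1/8) + (1/8)·log₂(1/8) + (1/4)·log₂(1/4) + (1/4)·log₂(1/4)]
  = 0.5000 + 0.3750 + 0.3750 + 0.5000 + 0.5000
  = 2.2500 bits

I(S;T) = H(S) + H(T) - H(S,T)
  = 1.5000 + 1.2988 - 2.2500
  = 0.5488 bits

False. I(S;T) = 0.5488 bits, which is ≤ 0.75 bits.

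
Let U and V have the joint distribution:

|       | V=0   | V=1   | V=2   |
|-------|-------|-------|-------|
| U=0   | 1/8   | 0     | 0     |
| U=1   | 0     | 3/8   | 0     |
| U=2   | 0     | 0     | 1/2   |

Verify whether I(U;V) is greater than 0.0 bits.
Marginal P(U) (row sums):
  P(U=0) = 1/8 + 0 + 0 = 1/8
  P(U=1) = 0 + 3/8 + 0 = 3/8
  P(U=2) = 0 + 0 + 1/2 = 1/2
Marginal P(V) (column sums):
  P(V=0) = 1/8 + 0 + 0 = 1/8
  P(V=1) = 0 + 3/8 + 0 = 3/8
  P(V=2) = 0 + 0 + 1/2 = 1/2

H(U) = -[(1/8)·log₂(1/8) + (3/8)·log₂(3/8) + (1/2)·log₂(1/2)]
  = 0.3750 + 0.5306 + 0.5000
  = 1.4056 bits
H(V) = -[(1/8)·log₂(1/8) + (3/8)·log₂(3/8) + (1/2)·log₂(1/2)]
  = 0.3750 + 0.5306 + 0.5000
  = 1.4056 bits
H(U,V) = -[(1/8)·log₂(1/8) + (3/8)·log₂(3/8) + (1/2)·log₂(1/2)]
  = 0.3750 + 0.5306 + 0.5000
  = 1.4056 bits

I(U;V) = H(U) + H(V) - H(U,V)
  = 1.4056 + 1.4056 - 1.4056
  = 1.4056 bits

Yes. I(U;V) = 1.4056 bits, which is > 0.0 bits.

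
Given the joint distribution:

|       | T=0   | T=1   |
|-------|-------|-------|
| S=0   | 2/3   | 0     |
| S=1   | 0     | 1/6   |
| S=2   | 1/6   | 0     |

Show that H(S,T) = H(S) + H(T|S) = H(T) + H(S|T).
Marginal P(S) (row sums):
  P(S=0) = 2/3 + 0 = 2/3
  P(S=1) = 0 + 1/6 = 1/6
  P(S=2) = 1/6 + 0 = 1/6
Marginal P(T) (column sums):
  P(T=0) = 2/3 + 0 + 1/6 = 5/6
  P(T=1) = 0 + 1/6 + 0 = 1/6

Decomposition 1: H(S) + H(T|S)
H(S) = -[(2/3)·log₂(2/3) + (1/6)·log₂(1/6) + (1/6)·log₂(1/6)]
  = 0.3900 + 0.4308 + 0.4308
  = 1.2516 bits
H(T|S) = -Σ P(S,T)·log₂ P(T|S), where P(T|S) = P(S,T) / P(S)
  (cells with P(S,T) = 0 contribute 0)
  (S=0,T=0): P(T|S) = (2/3)/(2/3) = 1;  -(2/3)·log₂(1) = 0.0000
  (S=1,T=1): P(T|S) = (1/6)/(1/6) = 1;  -(1/6)·log₂(1) = 0.0000
  (S=2,T=0): P(T|S) = (1/6)/(1/6) = 1;  -(1/6)·log₂(1) = 0.0000
H(T|S) = 0.0000 + 0.0000 + 0.0000
  = 0.0000 bits
H(S) + H(T|S) = 1.2516 + 0.0000 = 1.2516 bits

Decomposition 2: H(T) + H(S|T)
H(T) = -[(5/6)·log₂(5/6) + (1/6)·log₂(1/6)]
  = 0.2192 + 0.4308
  = 0.6500 bits
H(S|T) = -Σ P(S,T)·log₂ P(S|T), where P(S|T) = P(S,T) / P(T)
  (cells with P(S,T) = 0 contribute 0)
  (S=0,T=0): P(S|T) = (2/3)/(5/6) = 4/5;  -(2/3)·log₂(4/5) = 0.2146
  (S=1,T=1): P(S|T) = (1/6)/(1/6) = 1;  -(1/6)·log₂(1) = 0.0000
  (S=2,T=0): P(S|T) = (1/6)/(5/6) = 1/5;  -(1/6)·log₂(1/5) = 0.3870
H(S|T) = 0.2146 + 0.0000 + 0.3870
  = 0.6016 bits
H(T) + H(S|T) = 0.6500 + 0.6016 = 1.2516 bits

Direct computation of the joint entropy:
H(S,T) = -[(2/3)·log₂(2/3) + (1/6)·log₂(1/6) + (1/6)·log₂(1/6)]
  = 0.3900 + 0.4308 + 0.4308
  = 1.2516 bits

All three agree: H(S,T) = 1.2516 bits ✓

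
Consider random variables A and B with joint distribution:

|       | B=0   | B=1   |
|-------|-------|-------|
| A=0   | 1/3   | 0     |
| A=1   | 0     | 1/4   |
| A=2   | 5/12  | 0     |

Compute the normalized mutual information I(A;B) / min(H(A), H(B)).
Marginal P(A) (row sums):
  P(A=0) = 1/3 + 0 = 1/3
  P(A=1) = 0 + 1/4 = 1/4
  P(A=2) = 5/12 + 0 = 5/12
Marginal P(B) (column sums):
  P(B=0) = 1/3 + 0 + 5/12 = 3/4
  P(B=1) = 0 + 1/4 + 0 = 1/4

H(A) = -[(1/3)·log₂(1/3) + (1/4)·log₂(1/4) + (5/12)·log₂(5/12)]
  = 0.5283 + 0.5000 + 0.5263
  = 1.5546 bits
H(B) = -[(3/4)·log₂(3/4) + (1/4)·log₂(1/4)]
  = 0.3113 + 0.5000
  = 0.8113 bits
H(A,B) = -[(1/3)·log₂(1/3) + (1/4)·log₂(1/4) + (5/12)·log₂(5/12)]
  = 0.5283 + 0.5000 + 0.5263
  = 1.5546 bits

I(A;B) = H(A) + H(B) - H(A,B)
  = 1.5546 + 0.8113 - 1.5546
  = 0.8113 bits

min(H(A), H(B)) = min(1.5546, 0.8113) = 0.8113 bits
Normalized MI = 0.8113 / 0.8113 = 1.0000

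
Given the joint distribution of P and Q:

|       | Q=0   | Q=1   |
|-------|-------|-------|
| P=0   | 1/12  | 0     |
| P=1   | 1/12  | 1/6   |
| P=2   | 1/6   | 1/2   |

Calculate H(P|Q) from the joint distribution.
Marginal P(Q) (column sums):
  P(Q=0) = 1/12 + 1/12 + 1/6 = 1/3
  P(Q=1) = 0 + 1/6 + 1/2 = 2/3

H(P|Q) = -Σ P(P,Q)·log₂ P(P|Q), where P(P|Q) = P(P,Q) / P(Q)
  (cells with P(P,Q) = 0 contribute 0)
  (P=0,Q=0): P(P|Q) = (1/12)/(1/3) = 1/4;  -(1/12)·log₂(1/4) = 0.1667
  (P=1,Q=0): P(P|Q) = (1/12)/(1/3) = 1/4;  -(1/12)·log₂(1/4) = 0.1667
  (P=1,Q=1): P(P|Q) = (1/6)/(2/3) = 1/4;  -(1/6)·log₂(1/4) = 0.3333
  (P=2,Q=0): P(P|Q) = (1/6)/(1/3) = 1/2;  -(1/6)·log₂(1/2) = 0.1667
  (P=2,Q=1): P(P|Q) = (1/2)/(2/3) = 3/4;  -(1/2)·log₂(3/4) = 0.2075
H(P|Q) = 0.1667 + 0.1667 + 0.3333 + 0.1667 + 0.2075
  = 1.0409 bits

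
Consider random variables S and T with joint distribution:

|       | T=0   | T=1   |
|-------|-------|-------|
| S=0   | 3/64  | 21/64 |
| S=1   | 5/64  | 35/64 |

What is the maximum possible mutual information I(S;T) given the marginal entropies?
The upper bound on mutual information is I(S;T) ≤ min(H(S), H(T)).

Marginal P(S) (row sums):
  P(S=0) = 3/64 + 21/64 = 3/8
  P(S=1) = 5/64 + 35/64 = 5/8
Marginal P(T) (column sums):
  P(T=0) = 3/64 + 5/64 = 1/8
  P(T=1) = 21/64 + 35/64 = 7/8

H(S) = -[(3/8)·log₂(3/8) + (5/8)·log₂(5/8)]
  = 0.5306 + 0.4238
  = 0.9544 bits
H(T) = -[(1/8)·log₂(1/8) + (7/8)·log₂(7/8)]
  = 0.3750 + 0.1686
  = 0.5436 bits

Maximum possible I(S;T) = min(0.9544, 0.5436) = 0.5436 bits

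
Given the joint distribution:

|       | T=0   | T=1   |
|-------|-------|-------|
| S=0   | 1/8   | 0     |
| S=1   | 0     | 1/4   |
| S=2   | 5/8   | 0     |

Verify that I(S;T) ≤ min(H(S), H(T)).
Marginal P(S) (row sums):
  P(S=0) = 1/8 + 0 = 1/8
  P(S=1) = 0 + 1/4 = 1/4
  P(S=2) = 5/8 + 0 = 5/8
Marginal P(T) (column sums):
  P(T=0) = 1/8 + 0 + 5/8 = 3/4
  P(T=1) = 0 + 1/4 + 0 = 1/4

H(S) = -[(1/8)·log₂(1/8) + (1/4)·log₂(1/4) + (5/8)·log₂(5/8)]
  = 0.3750 + 0.5000 + 0.4238
  = 1.2988 bits
H(T) = -[(3/4)·log₂(3/4) + (1/4)·log₂(1/4)]
  = 0.3113 + 0.5000
  = 0.8113 bits
H(S,T) = -[(1/8)·log₂(1/8) + (1/4)·log₂(1/4) + (5/8)·log₂(5/8)]
  = 0.3750 + 0.5000 + 0.4238
  = 1.2988 bits

I(S;T) = H(S) + H(T) - H(S,T)
  = 1.2988 + 0.8113 - 1.2988
  = 0.8113 bits

min(H(S), H(T)) = min(1.2988, 0.8113) = 0.8113 bits
Since 0.8113 ≤ 0.8113, the bound is satisfied ✓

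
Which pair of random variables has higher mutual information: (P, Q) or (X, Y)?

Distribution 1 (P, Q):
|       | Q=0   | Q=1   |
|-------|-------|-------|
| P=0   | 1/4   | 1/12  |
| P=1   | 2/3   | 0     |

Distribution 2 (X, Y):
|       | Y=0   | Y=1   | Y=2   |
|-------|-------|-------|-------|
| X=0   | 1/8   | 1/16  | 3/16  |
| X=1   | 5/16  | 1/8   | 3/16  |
Distribution 1 (P, Q):
Marginal P(P) (row sums):
  P(P=0) = 1/4 + 1/12 = 1/3
  P(P=1) = 2/3 + 0 = 2/3
Marginal P(Q) (column sums):
  P(Q=0) = 1/4 + 2/3 = 11/12
  P(Q=1) = 1/12 + 0 = 1/12

H(P) = -[(1/3)·log₂(1/3) + (2/3)·log₂(2/3)]
  = 0.5283 + 0.3900
  = 0.9183 bits
H(Q) = -[(11/12)·log₂(11/12) + (1/12)·log₂(1/12)]
  = 0.1151 + 0.2987
  = 0.4138 bits
H(P,Q) = -[(1/4)·log₂(1/4) + (1/12)·log₂(1/12) + (2/3)·log₂(2/3)]
  = 0.5000 + 0.2987 + 0.3900
  = 1.1887 bits

I(P;Q) = H(P) + H(Q) - H(P,Q)
  = 0.9183 + 0.4138 - 1.1887
  = 0.1434 bits

Distribution 2 (X, Y):
Marginal P(X) (row sums):
  P(X=0) = 1/8 + 1/16 + 3/16 = 3/8
  P(X=1) = 5/16 + 1/8 + 3/16 = 5/8
Marginal P(Y) (column sums):
  P(Y=0) = 1/8 + 5/16 = 7/16
  P(Y=1) = 1/16 + 1/8 = 3/16
  P(Y=2) = 3/16 + 3/16 = 3/8

H(X) = -[(3/8)·log₂(3/8) + (5/8)·log₂(5/8)]
  = 0.5306 + 0.4238
  = 0.9544 bits
H(Y) = -[(7/16)·log₂(7/16) + (3/16)·log₂(3/16) + (3/8)·log₂(3/8)]
  = 0.5218 + 0.4528 + 0.5306
  = 1.5052 bits
H(X,Y) = -[(1/8)·log₂(1/8) + (1/16)·log₂(1/16) + (3/16)·log₂(3/16) + (5/16)·log₂(5/16) + (1/8)·log₂(1/8) + (3/16)·log₂(3/16)]
  = 0.3750 + 0.2500 + 0.4528 + 0.5244 + 0.3750 + 0.4528
  = 2.4300 bits

I(X;Y) = H(X) + H(Y) - H(X,Y)
  = 0.9544 + 1.5052 - 2.4300
  = 0.0296 bits

I(P;Q) = 0.1434 bits > I(X;Y) = 0.0296 bits, so (P, Q) has the higher mutual information (stronger dependence).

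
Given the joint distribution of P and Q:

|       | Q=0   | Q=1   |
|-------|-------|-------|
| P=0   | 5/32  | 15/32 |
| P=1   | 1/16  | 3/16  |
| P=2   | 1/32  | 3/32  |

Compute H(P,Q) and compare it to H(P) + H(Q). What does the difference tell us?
Marginal P(P) (row sums):
  P(P=0) = 5/32 + 15/32 = 5/8
  P(P=1) = 1/16 + 3/16 = 1/4
  P(P=2) = 1/32 + 3/32 = 1/8
Marginal P(Q) (column sums):
  P(Q=0) = 5/32 + 1/16 + 1/32 = 1/4
  P(Q=1) = 15/32 + 3/16 + 3/32 = 3/4

H(P,Q) = -[(5/32)·log₂(5/32) + (15/32)·log₂(15/32) + (1/16)·log₂(1/16) + (3/16)·log₂(3/16) + (1/32)·log₂(1/32) + (3/32)·log₂(3/32)]
  = 0.4184 + 0.5124 + 0.2500 + 0.4528 + 0.1563 + 0.3202
  = 2.1101 bits
H(P) = -[(5/8)·log₂(5/8) + (1/4)·log₂(1/4) + (1/8)·log₂(1/8)]
  = 0.4238 + 0.5000 + 0.3750
  = 1.2988 bits
H(Q) = -[(1/4)·log₂(1/4) + (3/4)·log₂(3/4)]
  = 0.5000 + 0.3113
  = 0.8113 bits

H(P) + H(Q) = 1.2988 + 0.8113 = 2.1101 bits
Difference: H(P) + H(Q) - H(P,Q) = 2.1101 - 2.1101 = 0.0000 bits = I(P;Q)

The difference is the mutual information; it is 0 here, so P and Q are independent (the joint entropy equals the sum of the marginal entropies).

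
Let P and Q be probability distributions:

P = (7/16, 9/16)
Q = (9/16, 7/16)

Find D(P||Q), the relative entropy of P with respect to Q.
D(P||Q) = Σ P(i) log₂(P(i)/Q(i))
  i=0: (7/16) × log₂((7/16)/(9/16)) = (7/16) × log₂(7/9) = -0.1586
  i=1: (9/16) × log₂((9/16)/(7/16)) = (9/16) × log₂(9/7) = 0.2039
D(P||Q) = -0.1586 + 0.2039
  = 0.0453 bits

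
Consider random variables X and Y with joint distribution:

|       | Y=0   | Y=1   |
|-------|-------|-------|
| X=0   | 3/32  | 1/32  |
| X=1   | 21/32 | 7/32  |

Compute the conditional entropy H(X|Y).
Marginal P(Y) (column sums):
  P(Y=0) = 3/32 + 21/32 = 3/4
  P(Y=1) = 1/32 + 7/32 = 1/4

H(X|Y) = -Σ P(X,Y)·log₂ P(X|Y), where P(X|Y) = P(X,Y) / P(Y)
  (X=0,Y=0): P(X|Y) = (3/32)/(3/4) = 1/8;  -(3/32)·log₂(1/8) = 0.2813
  (X=0,Y=1): P(X|Y) = (1/32)/(1/4) = 1/8;  -(1/32)·log₂(1/8) = 0.0938
  (X=1,Y=0): P(X|Y) = (21/32)/(3/4) = 7/8;  -(21/32)·log₂(7/8) = 0.1264
  (X=1,Y=1): P(X|Y) = (7/32)/(1/4) = 7/8;  -(7/32)·log₂(7/8) = 0.0421
H(X|Y) = 0.2813 + 0.0938 + 0.1264 + 0.0421
  = 0.5436 bits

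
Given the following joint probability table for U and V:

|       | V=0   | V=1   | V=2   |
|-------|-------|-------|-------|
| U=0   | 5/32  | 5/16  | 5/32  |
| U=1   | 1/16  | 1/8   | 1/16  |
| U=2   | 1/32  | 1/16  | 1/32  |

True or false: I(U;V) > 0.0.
Marginal P(U) (row sums):
  P(U=0) = 5/32 + 5/16 + 5/32 = 5/8
  P(U=1) = 1/16 + 1/8 + 1/16 = 1/4
  P(U=2) = 1/32 + 1/16 + 1/32 = 1/8
Marginal P(V) (column sums):
  P(V=0) = 5/32 + 1/16 + 1/32 = 1/4
  P(V=1) = 5/16 + 1/8 + 1/16 = 1/2
  P(V=2) = 5/32 + 1/16 + 1/32 = 1/4

H(U) = -[(5/8)·log₂(5/8) + (1/4)·log₂(1/4) + (1/8)·log₂(1/8)]
  = 0.4238 + 0.5000 + 0.3750
  = 1.2988 bits
H(V) = -[(1/4)·log₂(1/4) + (1/2)·log₂(1/2) + (1/4)·log₂(1/4)]
  = 0.5000 + 0.5000 + 0.5000
  = 1.5000 bits
H(U,V) = -[(5/32)·log₂(5/32) + (5/16)·log₂(5/16) + (5/32)·log₂(5/32) + (1/16)·log₂(1/16) + (1/8)·log₂(1/8) + (1/16)·log₂(1/16) + (1/32)·log₂(1/32) + (1/16)·log₂(1/16) + (1/32)·log₂(1/32)]
  = 0.4184 + 0.5244 + 0.4184 + 0.2500 + 0.3750 + 0.2500 + 0.1563 + 0.2500 + 0.1563
  = 2.7988 bits

I(U;V) = H(U) + H(V) - H(U,V)
  = 1.2988 + 1.5000 - 2.7988
  = 0.0000 bits

False. I(U;V) = 0.0000 bits, which is ≤ 0.0 bits.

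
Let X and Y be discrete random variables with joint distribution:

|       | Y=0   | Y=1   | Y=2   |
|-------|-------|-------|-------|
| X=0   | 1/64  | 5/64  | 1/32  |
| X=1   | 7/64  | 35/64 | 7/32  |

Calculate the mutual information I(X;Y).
Marginal P(X) (row sums):
  P(X=0) = 1/64 + 5/64 + 1/32 = 1/8
  P(X=1) = 7/64 + 35/64 + 7/32 = 7/8
Marginal P(Y) (column sums):
  P(Y=0) = 1/64 + 7/64 = 1/8
  P(Y=1) = 5/64 + 35/64 = 5/8
  P(Y=2) = 1/32 + 7/32 = 1/4

H(X) = -[(1/8)·log₂(1/8) + (7/8)·log₂(7/8)]
  = 0.3750 + 0.1686
  = 0.5436 bits
H(Y) = -[(1/8)·log₂(1/8) + (5/8)·log₂(5/8) + (1/4)·log₂(1/4)]
  = 0.3750 + 0.4238 + 0.5000
  = 1.2988 bits
H(X,Y) = -[(1/64)·log₂(1/64) + (5/64)·log₂(5/64) + (1/32)·log₂(1/32) + (7/64)·log₂(7/64) + (35/64)·log₂(35/64) + (7/32)·log₂(7/32)]
  = 0.0938 + 0.2873 + 0.1563 + 0.3492 + 0.4762 + 0.4796
  = 1.8424 bits

I(X;Y) = H(X) + H(Y) - H(X,Y)
  = 0.5436 + 1.2988 - 1.8424
  = 0.0000 bits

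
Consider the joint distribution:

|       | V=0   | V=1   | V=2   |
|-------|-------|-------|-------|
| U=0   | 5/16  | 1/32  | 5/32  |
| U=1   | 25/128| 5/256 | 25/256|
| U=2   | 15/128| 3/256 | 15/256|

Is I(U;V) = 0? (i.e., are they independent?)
Marginal P(U) (row sums):
  P(U=0) = 5/16 + 1/32 + 5/32 = 1/2
  P(U=1) = 25/128 + 5/256 + 25/256 = 5/16
  P(U=2) = 15/128 + 3/256 + 15/256 = 3/16
Marginal P(V) (column sums):
  P(V=0) = 5/16 + 25/128 + 15/128 = 5/8
  P(V=1) = 1/32 + 5/256 + 3/256 = 1/16
  P(V=2) = 5/32 + 25/256 + 15/256 = 5/16

U and V are independent iff P(U=i,V=j) = P(U=i)·P(V=j) for every cell.
  P(U=0)·P(V=0) = 1/2 × 5/8 = 5/16 = P(U=0,V=0) ✓
  P(U=0)·P(V=1) = 1/2 × 1/16 = 1/32 = P(U=0,V=1) ✓
  P(U=0)·P(V=2) = 1/2 × 5/16 = 5/32 = P(U=0,V=2) ✓
  P(U=1)·P(V=0) = 5/16 × 5/8 = 25/128 = P(U=1,V=0) ✓
  P(U=1)·P(V=1) = 5/16 × 1/16 = 5/256 = P(U=1,V=1) ✓
  P(U=1)·P(V=2) = 5/16 × 5/16 = 25/256 = P(U=1,V=2) ✓
  P(U=2)·P(V=0) = 3/16 × 5/8 = 15/128 = P(U=2,V=0) ✓
  P(U=2)·P(V=1) = 3/16 × 1/16 = 3/256 = P(U=2,V=1) ✓
  P(U=2)·P(V=2) = 3/16 × 5/16 = 15/256 = P(U=2,V=2) ✓

Yes, U and V are independent: every cell factors, so I(U;V) = 0 bits.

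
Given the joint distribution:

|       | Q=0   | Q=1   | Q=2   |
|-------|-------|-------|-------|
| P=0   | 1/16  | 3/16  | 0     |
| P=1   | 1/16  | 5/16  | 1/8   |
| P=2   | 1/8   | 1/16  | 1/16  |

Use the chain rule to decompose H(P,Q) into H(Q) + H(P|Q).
By the chain rule: H(P,Q) = H(Q) + H(P|Q)

Marginal P(Q) (column sums):
  P(Q=0) = 1/16 + 1/16 + 1/8 = 1/4
  P(Q=1) = 3/16 + 5/16 + 1/16 = 9/16
  P(Q=2) = 0 + 1/8 + 1/16 = 3/16
H(Q) = -[(1/4)·log₂(1/4) + (9/16)·log₂(9/16) + (3/16)·log₂(3/16)]
  = 0.5000 + 0.4669 + 0.4528
  = 1.4197 bits
H(P|Q) = -Σ P(P,Q)·log₂ P(P|Q), where P(P|Q) = P(P,Q) / P(Q)
  (cells with P(P,Q) = 0 contribute 0)
  (P=0,Q=0): P(P|Q) = (1/16)/(1/4) = 1/4;  -(1/16)·log₂(1/4) = 0.1250
  (P=0,Q=1): P(P|Q) = (3/16)/(9/16) = 1/3;  -(3/16)·log₂(1/3) = 0.2972
  (P=1,Q=0): P(P|Q) = (1/16)/(1/4) = 1/4;  -(1/16)·log₂(1/4) = 0.1250
  (P=1,Q=1): P(P|Q) = (5/16)/(9/16) = 5/9;  -(5/16)·log₂(5/9) = 0.2650
  (P=1,Q=2): P(P|Q) = (1/8)/(3/16) = 2/3;  -(1/8)·log₂(2/3) = 0.0731
  (P=2,Q=0): P(P|Q) = (1/8)/(1/4) = 1/2;  -(1/8)·log₂(1/2) = 0.1250
  (P=2,Q=1): P(P|Q) = (1/16)/(9/16) = 1/9;  -(1/16)·log₂(1/9) = 0.1981
  (P=2,Q=2): P(P|Q) = (1/16)/(3/16) = 1/3;  -(1/16)·log₂(1/3) = 0.0991
H(P|Q) = 0.1250 + 0.2972 + 0.1250 + 0.2650 + 0.0731 + 0.1250 + 0.1981 + 0.0991
  = 1.3075 bits

H(P,Q) = H(Q) + H(P|Q) = 1.4197 + 1.3075 = 2.7272 bits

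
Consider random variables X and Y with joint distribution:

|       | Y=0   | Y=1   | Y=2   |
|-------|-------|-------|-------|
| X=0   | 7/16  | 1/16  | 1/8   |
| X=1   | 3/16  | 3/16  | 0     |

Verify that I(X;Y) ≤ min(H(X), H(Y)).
Marginal P(X) (row sums):
  P(X=0) = 7/16 + 1/16 + 1/8 = 5/8
  P(X=1) = 3/16 + 3/16 + 0 = 3/8
Marginal P(Y) (column sums):
  P(Y=0) = 7/16 + 3/16 = 5/8
  P(Y=1) = 1/16 + 3/16 = 1/4
  P(Y=2) = 1/8 + 0 = 1/8

H(X) = -[(5/8)·log₂(5/8) + (3/8)·log₂(3/8)]
  = 0.4238 + 0.5306
  = 0.9544 bits
H(Y) = -[(5/8)·log₂(5/8) + (1/4)·log₂(1/4) + (1/8)·log₂(1/8)]
  = 0.4238 + 0.5000 + 0.3750
  = 1.2988 bits
H(X,Y) = -[(7/16)·log₂(7/16) + (1/16)·log₂(1/16) + (1/8)·log₂(1/8) + (3/16)·log₂(3/16) + (3/16)·log₂(3/16)]
  = 0.5218 + 0.2500 + 0.3750 + 0.4528 + 0.4528
  = 2.0524 bits

I(X;Y) = H(X) + H(Y) - H(X,Y)
  = 0.9544 + 1.2988 - 2.0524
  = 0.2008 bits

min(H(X), H(Y)) = min(0.9544, 1.2988) = 0.9544 bits
Since 0.2008 ≤ 0.9544, the bound is satisfied ✓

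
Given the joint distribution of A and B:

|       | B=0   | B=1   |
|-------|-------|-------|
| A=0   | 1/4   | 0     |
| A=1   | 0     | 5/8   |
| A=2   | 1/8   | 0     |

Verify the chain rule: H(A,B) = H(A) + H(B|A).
Left side:
H(A,B) = -[(1/4)·log₂(1/4) + (5/8)·log₂(5/8) + (1/8)·log₂(1/8)]
  = 0.5000 + 0.4238 + 0.3750
  = 1.2988 bits

Right side:
Marginal P(A) (row sums):
  P(A=0) = 1/4 + 0 = 1/4
  P(A=1) = 0 + 5/8 = 5/8
  P(A=2) = 1/8 + 0 = 1/8
H(A) = -[(1/4)·log₂(1/4) + (5/8)·log₂(5/8) + (1/8)·log₂(1/8)]
  = 0.5000 + 0.4238 + 0.3750
  = 1.2988 bits
H(B|A) = -Σ P(A,B)·log₂ P(B|A), where P(B|A) = P(A,B) / P(A)
  (cells with P(A,B) = 0 contribute 0)
  (A=0,B=0): P(B|A) = (1/4)/(1/4) = 1;  -(1/4)·log₂(1) = 0.0000
  (A=1,B=1): P(B|A) = (5/8)/(5/8) = 1;  -(5/8)·log₂(1) = 0.0000
  (A=2,B=0): P(B|A) = (1/8)/(1/8) = 1;  -(1/8)·log₂(1) = 0.0000
H(B|A) = 0.0000 + 0.0000 + 0.0000
  = 0.0000 bits
H(A) + H(B|A) = 1.2988 + 0.0000 = 1.2988 bits

Both sides equal 1.2988 bits, so the chain rule holds ✓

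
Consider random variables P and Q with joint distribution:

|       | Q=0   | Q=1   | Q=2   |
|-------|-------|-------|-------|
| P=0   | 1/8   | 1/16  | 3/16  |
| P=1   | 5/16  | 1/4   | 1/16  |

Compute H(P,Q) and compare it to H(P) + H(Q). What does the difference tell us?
Marginal P(P) (row sums):
  P(P=0) = 1/8 + 1/16 + 3/16 = 3/8
  P(P=1) = 5/16 + 1/4 + 1/16 = 5/8
Marginal P(Q) (column sums):
  P(Q=0) = 1/8 + 5/16 = 7/16
  P(Q=1) = 1/16 + 1/4 = 5/16
  P(Q=2) = 3/16 + 1/16 = 1/4

H(P,Q) = -[(1/8)·log₂(1/8) + (1/16)·log₂(1/16) + (3/16)·log₂(3/16) + (5/16)·log₂(5/16) + (1/4)·log₂(1/4) + (1/16)·log₂(1/16)]
  = 0.3750 + 0.2500 + 0.4528 + 0.5244 + 0.5000 + 0.2500
  = 2.3522 bits
H(P) = -[(3/8)·log₂(3/8) + (5/8)·log₂(5/8)]
  = 0.5306 + 0.4238
  = 0.9544 bits
H(Q) = -[(7/16)·log₂(7/16) + (5/16)·log₂(5/16) + (1/4)·log₂(1/4)]
  = 0.5218 + 0.5244 + 0.5000
  = 1.5462 bits

H(P) + H(Q) = 0.9544 + 1.5462 = 2.5006 bits
Difference: H(P) + H(Q) - H(P,Q) = 2.5006 - 2.3522 = 0.1484 bits = I(P;Q)

The difference is the mutual information; it is positive here, so P and Q are dependent (knowing one reduces uncertainty about the other by 0.1484 bits).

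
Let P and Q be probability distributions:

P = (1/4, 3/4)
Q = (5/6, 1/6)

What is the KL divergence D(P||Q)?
D(P||Q) = Σ P(i) log₂(P(i)/Q(i))
  i=0: (1/4) × log₂((1/4)/(5/6)) = (1/4) × log₂(3/10) = -0.4342
  i=1: (3/4) × log₂((3/4)/(1/6)) = (3/4) × log₂(9/2) = 1.6274
D(P||Q) = -0.4342 + 1.6274
  = 1.1932 bits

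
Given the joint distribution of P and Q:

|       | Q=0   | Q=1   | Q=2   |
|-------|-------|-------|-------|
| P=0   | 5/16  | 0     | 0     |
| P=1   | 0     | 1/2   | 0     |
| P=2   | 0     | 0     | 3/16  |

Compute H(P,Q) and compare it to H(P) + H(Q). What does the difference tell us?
Marginal P(P) (row sums):
  P(P=0) = 5/16 + 0 + 0 = 5/16
  P(P=1) = 0 + 1/2 + 0 = 1/2
  P(P=2) = 0 + 0 + 3/16 = 3/16
Marginal P(Q) (column sums):
  P(Q=0) = 5/16 + 0 + 0 = 5/16
  P(Q=1) = 0 + 1/2 + 0 = 1/2
  P(Q=2) = 0 + 0 + 3/16 = 3/16

H(P,Q) = -[(5/16)·log₂(5/16) + (1/2)·log₂(1/2) + (3/16)·log₂(3/16)]
  = 0.5244 + 0.5000 + 0.4528
  = 1.4772 bits
H(P) = -[(5/16)·log₂(5/16) + (1/2)·log₂(1/2) + (3/16)·log₂(3/16)]
  = 0.5244 + 0.5000 + 0.4528
  = 1.4772 bits
H(Q) = -[(5/16)·log₂(5/16) + (1/2)·log₂(1/2) + (3/16)·log₂(3/16)]
  = 0.5244 + 0.5000 + 0.4528
  = 1.4772 bits

H(P) + H(Q) = 1.4772 + 1.4772 = 2.9544 bits
Difference: H(P) + H(Q) - H(P,Q) = 2.9544 - 1.4772 = 1.4772 bits = I(P;Q)

The difference is the mutual information; it is positive here, so P and Q are dependent (knowing one reduces uncertainty about the other by 1.4772 bits).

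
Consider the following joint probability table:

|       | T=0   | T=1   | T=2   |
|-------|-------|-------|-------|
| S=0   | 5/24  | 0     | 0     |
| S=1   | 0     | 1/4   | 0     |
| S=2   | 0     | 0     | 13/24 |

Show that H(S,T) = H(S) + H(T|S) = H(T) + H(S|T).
Marginal P(S) (row sums):
  P(S=0) = 5/24 + 0 + 0 = 5/24
  P(S=1) = 0 + 1/4 + 0 = 1/4
  P(S=2) = 0 + 0 + 13/24 = 13/24
Marginal P(T) (column sums):
  P(T=0) = 5/24 + 0 + 0 = 5/24
  P(T=1) = 0 + 1/4 + 0 = 1/4
  P(T=2) = 0 + 0 + 13/24 = 13/24

Decomposition 1: H(S) + H(T|S)
H(S) = -[(5/24)·log₂(5/24) + (1/4)·log₂(1/4) + (13/24)·log₂(13/24)]
  = 0.4715 + 0.5000 + 0.4791
  = 1.4506 bits
H(T|S) = -Σ P(S,T)·log₂ P(T|S), where P(T|S) = P(S,T) / P(S)
  (cells with P(S,T) = 0 contribute 0)
  (S=0,T=0): P(T|S) = (5/24)/(5/24) = 1;  -(5/24)·log₂(1) = 0.0000
  (S=1,T=1): P(T|S) = (1/4)/(1/4) = 1;  -(1/4)·log₂(1) = 0.0000
  (S=2,T=2): P(T|S) = (13/24)/(13/24) = 1;  -(13/24)·log₂(1) = 0.0000
H(T|S) = 0.0000 + 0.0000 + 0.0000
  = 0.0000 bits
H(S) + H(T|S) = 1.4506 + 0.0000 = 1.4506 bits

Decomposition 2: H(T) + H(S|T)
H(T) = -[(5/24)·log₂(5/24) + (1/4)·log₂(1/4) + (13/24)·log₂(13/24)]
  = 0.4715 + 0.5000 + 0.4791
  = 1.4506 bits
H(S|T) = -Σ P(S,T)·log₂ P(S|T), where P(S|T) = P(S,T) / P(T)
  (cells with P(S,T) = 0 contribute 0)
  (S=0,T=0): P(S|T) = (5/24)/(5/24) = 1;  -(5/24)·log₂(1) = 0.0000
  (S=1,T=1): P(S|T) = (1/4)/(1/4) = 1;  -(1/4)·log₂(1) = 0.0000
  (S=2,T=2): P(S|T) = (13/24)/(13/24) = 1;  -(13/24)·log₂(1) = 0.0000
H(S|T) = 0.0000 + 0.0000 + 0.0000
  = 0.0000 bits
H(T) + H(S|T) = 1.4506 + 0.0000 = 1.4506 bits

Direct computation of the joint entropy:
H(S,T) = -[(5/24)·log₂(5/24) + (1/4)·log₂(1/4) + (13/24)·log₂(13/24)]
  = 0.4715 + 0.5000 + 0.4791
  = 1.4506 bits

All three agree: H(S,T) = 1.4506 bits ✓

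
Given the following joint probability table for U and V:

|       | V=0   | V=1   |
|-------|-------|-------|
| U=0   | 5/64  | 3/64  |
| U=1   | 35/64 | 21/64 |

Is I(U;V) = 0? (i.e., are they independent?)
Marginal P(U) (row sums):
  P(U=0) = 5/64 + 3/64 = 1/8
  P(U=1) = 35/64 + 21/64 = 7/8
Marginal P(V) (column sums):
  P(V=0) = 5/64 + 35/64 = 5/8
  P(V=1) = 3/64 + 21/64 = 3/8

U and V are independent iff P(U=i,V=j) = P(U=i)·P(V=j) for every cell.
  P(U=0)·P(V=0) = 1/8 × 5/8 = 5/64 = P(U=0,V=0) ✓
  P(U=0)·P(V=1) = 1/8 × 3/8 = 3/64 = P(U=0,V=1) ✓
  P(U=1)·P(V=0) = 7/8 × 5/8 = 35/64 = P(U=1,V=0) ✓
  P(U=1)·P(V=1) = 7/8 × 3/8 = 21/64 = P(U=1,V=1) ✓

Yes, U and V are independent: every cell factors, so I(U;V) = 0 bits.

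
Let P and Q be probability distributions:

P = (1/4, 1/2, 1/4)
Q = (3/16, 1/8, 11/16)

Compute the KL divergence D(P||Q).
D(P||Q) = Σ P(i) log₂(P(i)/Q(i))
  i=0: (1/4) × log₂((1/4)/(3/16)) = (1/4) × log₂(4/3) = 0.1038
  i=1: (1/2) × log₂((1/2)/(1/8)) = (1/2) × log₂(4) = 1.0000
  i=2: (1/4) × log₂((1/4)/(11/16)) = (1/4) × log₂(4/11) = -0.3649
D(P||Q) = 0.1038 + 1.0000 - 0.3649
  = 0.7389 bits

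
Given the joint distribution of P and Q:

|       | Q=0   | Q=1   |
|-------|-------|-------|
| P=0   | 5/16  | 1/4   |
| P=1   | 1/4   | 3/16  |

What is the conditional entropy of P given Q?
Marginal P(Q) (column sums):
  P(Q=0) = 5/16 + 1/4 = 9/16
  P(Q=1) = 1/4 + 3/16 = 7/16

H(P|Q) = -Σ P(P,Q)·log₂ P(P|Q), where P(P|Q) = P(P,Q) / P(Q)
  (P=0,Q=0): P(P|Q) = (5/16)/(9/16) = 5/9;  -(5/16)·log₂(5/9) = 0.2650
  (P=0,Q=1): P(P|Q) = (1/4)/(7/16) = 4/7;  -(1/4)·log₂(4/7) = 0.2018
  (P=1,Q=0): P(P|Q) = (1/4)/(9/16) = 4/9;  -(1/4)·log₂(4/9) = 0.2925
  (P=1,Q=1): P(P|Q) = (3/16)/(7/16) = 3/7;  -(3/16)·log₂(3/7) = 0.2292
H(P|Q) = 0.2650 + 0.2018 + 0.2925 + 0.2292
  = 0.9885 bits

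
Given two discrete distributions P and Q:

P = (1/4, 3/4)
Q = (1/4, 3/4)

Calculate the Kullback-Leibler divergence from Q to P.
D(P||Q) = Σ P(i) log₂(P(i)/Q(i))
  i=0: (1/4) × log₂((1/4)/(1/4)) = (1/4) × log₂(1) = 0.0000
  i=1: (3/4) × log₂((3/4)/(3/4)) = (3/4) × log₂(1) = 0.0000
D(P||Q) = 0.0000 + 0.0000
  = 0.0000 bits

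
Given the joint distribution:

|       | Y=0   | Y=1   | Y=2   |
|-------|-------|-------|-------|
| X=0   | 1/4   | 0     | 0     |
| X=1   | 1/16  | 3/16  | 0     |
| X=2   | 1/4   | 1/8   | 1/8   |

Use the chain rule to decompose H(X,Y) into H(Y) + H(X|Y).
By the chain rule: H(X,Y) = H(Y) + H(X|Y)

Marginal P(Y) (column sums):
  P(Y=0) = 1/4 + 1/16 + 1/4 = 9/16
  P(Y=1) = 0 + 3/16 + 1/8 = 5/16
  P(Y=2) = 0 + 0 + 1/8 = 1/8
H(Y) = -[(9/16)·log₂(9/16) + (5/16)·log₂(5/16) + (1/8)·log₂(1/8)]
  = 0.4669 + 0.5244 + 0.3750
  = 1.3663 bits
H(X|Y) = -Σ P(X,Y)·log₂ P(X|Y), where P(X|Y) = P(X,Y) / P(Y)
  (cells with P(X,Y) = 0 contribute 0)
  (X=0,Y=0): P(X|Y) = (1/4)/(9/16) = 4/9;  -(1/4)·log₂(4/9) = 0.2925
  (X=1,Y=0): P(X|Y) = (1/16)/(9/16) = 1/9;  -(1/16)·log₂(1/9) = 0.1981
  (X=1,Y=1): P(X|Y) = (3/16)/(5/16) = 3/5;  -(3/16)·log₂(3/5) = 0.1382
  (X=2,Y=0): P(X|Y) = (1/4)/(9/16) = 4/9;  -(1/4)·log₂(4/9) = 0.2925
  (X=2,Y=1): P(X|Y) = (1/8)/(5/16) = 2/5;  -(1/8)·log₂(2/5) = 0.1652
  (X=2,Y=2): P(X|Y) = (1/8)/(1/8) = 1;  -(1/8)·log₂(1) = 0.0000
H(X|Y) = 0.2925 + 0.1981 + 0.1382 + 0.2925 + 0.1652 + 0.0000
  = 1.0865 bits

H(X,Y) = H(Y) + H(X|Y) = 1.3663 + 1.0865 = 2.4528 bits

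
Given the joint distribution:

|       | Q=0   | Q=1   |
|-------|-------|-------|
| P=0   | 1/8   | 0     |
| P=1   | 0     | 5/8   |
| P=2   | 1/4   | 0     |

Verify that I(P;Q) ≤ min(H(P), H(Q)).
Marginal P(P) (row sums):
  P(P=0) = 1/8 + 0 = 1/8
  P(P=1) = 0 + 5/8 = 5/8
  P(P=2) = 1/4 + 0 = 1/4
Marginal P(Q) (column sums):
  P(Q=0) = 1/8 + 0 + 1/4 = 3/8
  P(Q=1) = 0 + 5/8 + 0 = 5/8

H(P) = -[(1/8)·log₂(1/8) + (5/8)·log₂(5/8) + (1/4)·log₂(1/4)]
  = 0.3750 + 0.4238 + 0.5000
  = 1.2988 bits
H(Q) = -[(3/8)·log₂(3/8) + (5/8)·log₂(5/8)]
  = 0.5306 + 0.4238
  = 0.9544 bits
H(P,Q) = -[(1/8)·log₂(1/8) + (5/8)·log₂(5/8) + (1/4)·log₂(1/4)]
  = 0.3750 + 0.4238 + 0.5000
  = 1.2988 bits

I(P;Q) = H(P) + H(Q) - H(P,Q)
  = 1.2988 + 0.9544 - 1.2988
  = 0.9544 bits

min(H(P), H(Q)) = min(1.2988, 0.9544) = 0.9544 bits
Since 0.9544 ≤ 0.9544, the bound is satisfied ✓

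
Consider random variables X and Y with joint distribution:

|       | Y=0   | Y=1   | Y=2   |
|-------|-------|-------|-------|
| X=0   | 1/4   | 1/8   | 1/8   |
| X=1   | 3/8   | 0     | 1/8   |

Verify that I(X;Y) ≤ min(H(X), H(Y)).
Marginal P(X) (row sums):
  P(X=0) = 1/4 + 1/8 + 1/8 = 1/2
  P(X=1) = 3/8 + 0 + 1/8 = 1/2
Marginal P(Y) (column sums):
  P(Y=0) = 1/4 + 3/8 = 5/8
  P(Y=1) = 1/8 + 0 = 1/8
  P(Y=2) = 1/8 + 1/8 = 1/4

H(X) = -[(1/2)·log₂(1/2) + (1/2)·log₂(1/2)]
  = 0.5000 + 0.5000
  = 1.0000 bits
H(Y) = -[(5/8)·log₂(5/8) + (1/8)·log₂(1/8) + (1/4)·log₂(1/4)]
  = 0.4238 + 0.3750 + 0.5000
  = 1.2988 bits
H(X,Y) = -[(1/4)·log₂(1/4) + (1/8)·log₂(1/8) + (1/8)·log₂(1/8) + (3/8)·log₂(3/8) + (1/8)·log₂(1/8)]
  = 0.5000 + 0.3750 + 0.3750 + 0.5306 + 0.3750
  = 2.1556 bits

I(X;Y) = H(X) + H(Y) - H(X,Y)
  = 1.0000 + 1.2988 - 2.1556
  = 0.1432 bits

min(H(X), H(Y)) = min(1.0000, 1.2988) = 1.0000 bits
Since 0.1432 ≤ 1.0000, the bound is satisfied ✓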